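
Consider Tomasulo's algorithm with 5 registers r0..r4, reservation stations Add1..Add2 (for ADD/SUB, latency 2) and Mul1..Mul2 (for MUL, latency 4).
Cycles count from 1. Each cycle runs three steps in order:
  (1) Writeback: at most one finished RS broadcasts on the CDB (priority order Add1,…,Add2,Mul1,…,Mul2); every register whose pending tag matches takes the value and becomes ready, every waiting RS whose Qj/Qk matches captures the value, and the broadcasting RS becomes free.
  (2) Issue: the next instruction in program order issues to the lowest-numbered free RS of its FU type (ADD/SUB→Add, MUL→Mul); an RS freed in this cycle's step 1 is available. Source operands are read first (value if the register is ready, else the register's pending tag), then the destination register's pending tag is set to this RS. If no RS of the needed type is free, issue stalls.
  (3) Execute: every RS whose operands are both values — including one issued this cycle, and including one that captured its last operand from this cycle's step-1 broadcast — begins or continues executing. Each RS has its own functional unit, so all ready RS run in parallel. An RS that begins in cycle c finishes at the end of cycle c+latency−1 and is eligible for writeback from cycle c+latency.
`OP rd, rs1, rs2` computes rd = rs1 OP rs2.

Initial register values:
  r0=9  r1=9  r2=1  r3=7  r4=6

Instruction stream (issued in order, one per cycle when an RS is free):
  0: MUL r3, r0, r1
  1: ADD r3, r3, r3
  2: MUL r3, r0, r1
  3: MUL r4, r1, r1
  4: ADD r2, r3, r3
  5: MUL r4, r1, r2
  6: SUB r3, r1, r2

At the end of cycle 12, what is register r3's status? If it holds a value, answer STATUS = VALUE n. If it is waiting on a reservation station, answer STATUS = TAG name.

  c1: issue MUL r3<-Mul1  regs: r0:9,r1:9,r2:1,r3:Mul1,r4:6
  c2: issue ADD r3<-Add1  regs: r0:9,r1:9,r2:1,r3:Add1,r4:6
  c3: issue MUL r3<-Mul2  regs: r0:9,r1:9,r2:1,r3:Mul2,r4:6
  c4: stall  regs: r0:9,r1:9,r2:1,r3:Mul2,r4:6
  c5: CDB Mul1=81; issue MUL r4<-Mul1  regs: r0:9,r1:9,r2:1,r3:Mul2,r4:Mul1
  c6: issue ADD r2<-Add2  regs: r0:9,r1:9,r2:Add2,r3:Mul2,r4:Mul1
  c7: CDB Add1=162; stall  regs: r0:9,r1:9,r2:Add2,r3:Mul2,r4:Mul1
  c8: CDB Mul2=81; issue MUL r4<-Mul2  regs: r0:9,r1:9,r2:Add2,r3:81,r4:Mul2
  c9: CDB Mul1=81; issue SUB r3<-Add1  regs: r0:9,r1:9,r2:Add2,r3:Add1,r4:Mul2
  c10: CDB Add2=162  regs: r0:9,r1:9,r2:162,r3:Add1,r4:Mul2
  c11: -  regs: r0:9,r1:9,r2:162,r3:Add1,r4:Mul2
  c12: CDB Add1=-153  regs: r0:9,r1:9,r2:162,r3:-153,r4:Mul2

STATUS = VALUE -153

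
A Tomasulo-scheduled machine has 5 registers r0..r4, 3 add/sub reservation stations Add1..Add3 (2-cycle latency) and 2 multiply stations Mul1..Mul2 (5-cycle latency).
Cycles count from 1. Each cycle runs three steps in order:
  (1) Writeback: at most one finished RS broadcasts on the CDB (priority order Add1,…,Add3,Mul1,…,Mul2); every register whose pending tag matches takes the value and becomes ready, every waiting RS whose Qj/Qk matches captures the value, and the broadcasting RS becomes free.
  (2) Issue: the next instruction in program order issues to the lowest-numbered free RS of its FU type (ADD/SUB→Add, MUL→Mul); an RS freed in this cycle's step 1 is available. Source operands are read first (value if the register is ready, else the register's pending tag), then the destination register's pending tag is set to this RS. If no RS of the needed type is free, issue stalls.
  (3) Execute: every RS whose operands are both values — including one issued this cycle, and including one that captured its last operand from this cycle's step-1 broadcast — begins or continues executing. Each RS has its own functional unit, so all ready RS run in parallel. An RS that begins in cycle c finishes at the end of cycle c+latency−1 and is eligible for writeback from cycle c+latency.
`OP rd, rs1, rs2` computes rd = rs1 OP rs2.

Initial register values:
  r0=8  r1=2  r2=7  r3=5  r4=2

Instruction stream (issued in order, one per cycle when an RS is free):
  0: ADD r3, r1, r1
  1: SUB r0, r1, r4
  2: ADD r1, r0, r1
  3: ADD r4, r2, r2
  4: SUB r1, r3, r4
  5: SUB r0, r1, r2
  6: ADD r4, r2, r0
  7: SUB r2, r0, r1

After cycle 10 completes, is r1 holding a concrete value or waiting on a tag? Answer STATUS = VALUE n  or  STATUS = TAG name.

STATUS = VALUE -10

  c1: issue ADD r3<-Add1  regs: r0:8,r1:2,r2:7,r3:Add1,r4:2
  c2: issue SUB r0<-Add2  regs: r0:Add2,r1:2,r2:7,r3:Add1,r4:2
  c3: CDB Add1=4; issue ADD r1<-Add1  regs: r0:Add2,r1:Add1,r2:7,r3:4,r4:2
  c4: CDB Add2=0; issue ADD r4<-Add2  regs: r0:0,r1:Add1,r2:7,r3:4,r4:Add2
  c5: issue SUB r1<-Add3  regs: r0:0,r1:Add3,r2:7,r3:4,r4:Add2
  c6: CDB Add1=2; issue SUB r0<-Add1  regs: r0:Add1,r1:Add3,r2:7,r3:4,r4:Add2
  c7: CDB Add2=14; issue ADD r4<-Add2  regs: r0:Add1,r1:Add3,r2:7,r3:4,r4:Add2
  c8: stall  regs: r0:Add1,r1:Add3,r2:7,r3:4,r4:Add2
  c9: CDB Add3=-10; issue SUB r2<-Add3  regs: r0:Add1,r1:-10,r2:Add3,r3:4,r4:Add2
  c10: -  regs: r0:Add1,r1:-10,r2:Add3,r3:4,r4:Add2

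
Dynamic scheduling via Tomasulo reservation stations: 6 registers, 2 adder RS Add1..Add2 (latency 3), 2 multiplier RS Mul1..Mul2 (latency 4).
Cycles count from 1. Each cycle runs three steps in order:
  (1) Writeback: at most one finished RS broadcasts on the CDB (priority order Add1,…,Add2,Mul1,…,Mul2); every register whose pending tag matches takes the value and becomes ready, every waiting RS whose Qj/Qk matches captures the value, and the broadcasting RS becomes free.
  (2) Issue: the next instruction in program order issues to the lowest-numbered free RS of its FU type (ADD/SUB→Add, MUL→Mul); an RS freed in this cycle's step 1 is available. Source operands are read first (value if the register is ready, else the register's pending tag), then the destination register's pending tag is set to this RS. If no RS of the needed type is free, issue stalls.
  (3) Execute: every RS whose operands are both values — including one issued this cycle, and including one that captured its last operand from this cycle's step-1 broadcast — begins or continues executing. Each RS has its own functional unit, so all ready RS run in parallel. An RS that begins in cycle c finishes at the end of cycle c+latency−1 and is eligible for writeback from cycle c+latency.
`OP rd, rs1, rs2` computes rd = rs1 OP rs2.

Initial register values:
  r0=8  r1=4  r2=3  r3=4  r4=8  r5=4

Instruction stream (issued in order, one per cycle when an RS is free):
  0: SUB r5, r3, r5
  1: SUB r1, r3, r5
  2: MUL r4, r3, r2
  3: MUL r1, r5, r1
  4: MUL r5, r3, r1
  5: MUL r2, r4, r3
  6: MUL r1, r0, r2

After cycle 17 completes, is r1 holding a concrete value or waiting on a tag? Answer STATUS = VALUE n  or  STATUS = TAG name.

  c1: issue SUB r5<-Add1  regs: r0:8,r1:4,r2:3,r3:4,r4:8,r5:Add1
  c2: issue SUB r1<-Add2  regs: r0:8,r1:Add2,r2:3,r3:4,r4:8,r5:Add1
  c3: issue MUL r4<-Mul1  regs: r0:8,r1:Add2,r2:3,r3:4,r4:Mul1,r5:Add1
  c4: CDB Add1=0; issue MUL r1<-Mul2  regs: r0:8,r1:Mul2,r2:3,r3:4,r4:Mul1,r5:0
  c5: stall  regs: r0:8,r1:Mul2,r2:3,r3:4,r4:Mul1,r5:0
  c6: stall  regs: r0:8,r1:Mul2,r2:3,r3:4,r4:Mul1,r5:0
  c7: CDB Add2=4; stall  regs: r0:8,r1:Mul2,r2:3,r3:4,r4:Mul1,r5:0
  c8: CDB Mul1=12; issue MUL r5<-Mul1  regs: r0:8,r1:Mul2,r2:3,r3:4,r4:12,r5:Mul1
  c9: stall  regs: r0:8,r1:Mul2,r2:3,r3:4,r4:12,r5:Mul1
  c10: stall  regs: r0:8,r1:Mul2,r2:3,r3:4,r4:12,r5:Mul1
  c11: CDB Mul2=0; issue MUL r2<-Mul2  regs: r0:8,r1:0,r2:Mul2,r3:4,r4:12,r5:Mul1
  c12: stall  regs: r0:8,r1:0,r2:Mul2,r3:4,r4:12,r5:Mul1
  c13: stall  regs: r0:8,r1:0,r2:Mul2,r3:4,r4:12,r5:Mul1
  c14: stall  regs: r0:8,r1:0,r2:Mul2,r3:4,r4:12,r5:Mul1
  c15: CDB Mul1=0; issue MUL r1<-Mul1  regs: r0:8,r1:Mul1,r2:Mul2,r3:4,r4:12,r5:0
  c16: CDB Mul2=48  regs: r0:8,r1:Mul1,r2:48,r3:4,r4:12,r5:0
  c17: -  regs: r0:8,r1:Mul1,r2:48,r3:4,r4:12,r5:0

STATUS = TAG Mul1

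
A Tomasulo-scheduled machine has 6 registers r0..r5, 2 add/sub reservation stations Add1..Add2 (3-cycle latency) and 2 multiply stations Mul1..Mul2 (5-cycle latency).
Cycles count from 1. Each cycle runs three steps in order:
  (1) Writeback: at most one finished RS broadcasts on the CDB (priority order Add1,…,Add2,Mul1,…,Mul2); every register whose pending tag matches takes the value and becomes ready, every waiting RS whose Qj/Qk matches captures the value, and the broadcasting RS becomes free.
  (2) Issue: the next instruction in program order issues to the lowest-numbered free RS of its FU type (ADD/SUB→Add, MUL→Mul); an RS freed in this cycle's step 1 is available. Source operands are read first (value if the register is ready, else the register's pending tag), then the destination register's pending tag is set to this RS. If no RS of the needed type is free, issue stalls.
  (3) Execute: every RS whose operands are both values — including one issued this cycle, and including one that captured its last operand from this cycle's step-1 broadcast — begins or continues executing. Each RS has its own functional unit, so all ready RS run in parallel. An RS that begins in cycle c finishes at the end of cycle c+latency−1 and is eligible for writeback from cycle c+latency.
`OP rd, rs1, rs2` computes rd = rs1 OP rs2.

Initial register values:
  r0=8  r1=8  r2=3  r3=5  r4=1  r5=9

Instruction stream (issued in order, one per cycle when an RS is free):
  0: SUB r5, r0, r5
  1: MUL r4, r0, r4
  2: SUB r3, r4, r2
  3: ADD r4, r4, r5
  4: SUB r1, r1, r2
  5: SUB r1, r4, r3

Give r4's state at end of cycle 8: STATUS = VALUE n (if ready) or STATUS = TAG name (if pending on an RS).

STATUS = TAG Add1

  c1: issue SUB r5<-Add1  regs: r0:8,r1:8,r2:3,r3:5,r4:1,r5:Add1
  c2: issue MUL r4<-Mul1  regs: r0:8,r1:8,r2:3,r3:5,r4:Mul1,r5:Add1
  c3: issue SUB r3<-Add2  regs: r0:8,r1:8,r2:3,r3:Add2,r4:Mul1,r5:Add1
  c4: CDB Add1=-1; issue ADD r4<-Add1  regs: r0:8,r1:8,r2:3,r3:Add2,r4:Add1,r5:-1
  c5: stall  regs: r0:8,r1:8,r2:3,r3:Add2,r4:Add1,r5:-1
  c6: stall  regs: r0:8,r1:8,r2:3,r3:Add2,r4:Add1,r5:-1
  c7: CDB Mul1=8; stall  regs: r0:8,r1:8,r2:3,r3:Add2,r4:Add1,r5:-1
  c8: stall  regs: r0:8,r1:8,r2:3,r3:Add2,r4:Add1,r5:-1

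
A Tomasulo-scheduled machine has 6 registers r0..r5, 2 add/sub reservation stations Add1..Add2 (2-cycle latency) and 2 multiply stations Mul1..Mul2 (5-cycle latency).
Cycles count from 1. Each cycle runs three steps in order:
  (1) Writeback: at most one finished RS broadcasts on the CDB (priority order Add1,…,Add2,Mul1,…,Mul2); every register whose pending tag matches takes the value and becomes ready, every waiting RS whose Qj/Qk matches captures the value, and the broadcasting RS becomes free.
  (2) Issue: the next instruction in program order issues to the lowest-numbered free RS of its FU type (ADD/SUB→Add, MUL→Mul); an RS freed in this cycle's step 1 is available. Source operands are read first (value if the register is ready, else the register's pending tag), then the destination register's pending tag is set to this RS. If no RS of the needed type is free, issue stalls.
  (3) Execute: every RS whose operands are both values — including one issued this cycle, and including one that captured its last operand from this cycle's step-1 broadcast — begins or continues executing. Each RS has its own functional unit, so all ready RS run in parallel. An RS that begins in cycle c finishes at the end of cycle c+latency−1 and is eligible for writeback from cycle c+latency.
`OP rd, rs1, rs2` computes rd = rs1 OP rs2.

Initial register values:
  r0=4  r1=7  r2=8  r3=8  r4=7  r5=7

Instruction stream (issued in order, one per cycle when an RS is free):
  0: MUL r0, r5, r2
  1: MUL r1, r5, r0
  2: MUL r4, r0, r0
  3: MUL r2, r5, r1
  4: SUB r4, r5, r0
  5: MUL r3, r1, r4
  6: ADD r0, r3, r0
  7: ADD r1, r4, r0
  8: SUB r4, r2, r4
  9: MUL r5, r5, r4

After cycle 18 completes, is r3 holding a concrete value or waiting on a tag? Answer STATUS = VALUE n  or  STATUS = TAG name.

  c1: issue MUL r0<-Mul1  regs: r0:Mul1,r1:7,r2:8,r3:8,r4:7,r5:7
  c2: issue MUL r1<-Mul2  regs: r0:Mul1,r1:Mul2,r2:8,r3:8,r4:7,r5:7
  c3: stall  regs: r0:Mul1,r1:Mul2,r2:8,r3:8,r4:7,r5:7
  c4: stall  regs: r0:Mul1,r1:Mul2,r2:8,r3:8,r4:7,r5:7
  c5: stall  regs: r0:Mul1,r1:Mul2,r2:8,r3:8,r4:7,r5:7
  c6: CDB Mul1=56; issue MUL r4<-Mul1  regs: r0:56,r1:Mul2,r2:8,r3:8,r4:Mul1,r5:7
  c7: stall  regs: r0:56,r1:Mul2,r2:8,r3:8,r4:Mul1,r5:7
  c8: stall  regs: r0:56,r1:Mul2,r2:8,r3:8,r4:Mul1,r5:7
  c9: stall  regs: r0:56,r1:Mul2,r2:8,r3:8,r4:Mul1,r5:7
  c10: stall  regs: r0:56,r1:Mul2,r2:8,r3:8,r4:Mul1,r5:7
  c11: CDB Mul1=3136; issue MUL r2<-Mul1  regs: r0:56,r1:Mul2,r2:Mul1,r3:8,r4:3136,r5:7
  c12: CDB Mul2=392; issue SUB r4<-Add1  regs: r0:56,r1:392,r2:Mul1,r3:8,r4:Add1,r5:7
  c13: issue MUL r3<-Mul2  regs: r0:56,r1:392,r2:Mul1,r3:Mul2,r4:Add1,r5:7
  c14: CDB Add1=-49; issue ADD r0<-Add1  regs: r0:Add1,r1:392,r2:Mul1,r3:Mul2,r4:-49,r5:7
  c15: issue ADD r1<-Add2  regs: r0:Add1,r1:Add2,r2:Mul1,r3:Mul2,r4:-49,r5:7
  c16: stall  regs: r0:Add1,r1:Add2,r2:Mul1,r3:Mul2,r4:-49,r5:7
  c17: CDB Mul1=2744; stall  regs: r0:Add1,r1:Add2,r2:2744,r3:Mul2,r4:-49,r5:7
  c18: stall  regs: r0:Add1,r1:Add2,r2:2744,r3:Mul2,r4:-49,r5:7

STATUS = TAG Mul2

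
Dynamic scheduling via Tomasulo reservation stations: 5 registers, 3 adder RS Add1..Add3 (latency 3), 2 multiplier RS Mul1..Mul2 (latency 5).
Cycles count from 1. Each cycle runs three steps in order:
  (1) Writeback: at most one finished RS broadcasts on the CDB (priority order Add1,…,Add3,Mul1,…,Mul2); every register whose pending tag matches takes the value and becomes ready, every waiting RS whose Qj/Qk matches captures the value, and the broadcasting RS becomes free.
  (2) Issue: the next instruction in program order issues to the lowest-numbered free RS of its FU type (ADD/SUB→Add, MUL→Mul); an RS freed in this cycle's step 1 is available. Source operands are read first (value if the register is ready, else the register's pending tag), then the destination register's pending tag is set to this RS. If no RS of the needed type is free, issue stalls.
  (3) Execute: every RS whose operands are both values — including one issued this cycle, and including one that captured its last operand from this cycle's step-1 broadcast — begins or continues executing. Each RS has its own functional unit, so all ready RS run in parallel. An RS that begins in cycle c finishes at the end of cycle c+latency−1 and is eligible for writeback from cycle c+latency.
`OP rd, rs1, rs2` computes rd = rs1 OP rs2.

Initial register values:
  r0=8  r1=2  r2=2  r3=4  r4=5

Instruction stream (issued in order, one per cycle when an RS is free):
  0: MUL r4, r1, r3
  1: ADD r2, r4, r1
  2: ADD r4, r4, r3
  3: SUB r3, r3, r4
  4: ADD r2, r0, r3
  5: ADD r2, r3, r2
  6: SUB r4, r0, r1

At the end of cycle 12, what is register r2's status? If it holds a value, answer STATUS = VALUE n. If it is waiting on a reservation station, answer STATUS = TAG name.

  c1: issue MUL r4<-Mul1  regs: r0:8,r1:2,r2:2,r3:4,r4:Mul1
  c2: issue ADD r2<-Add1  regs: r0:8,r1:2,r2:Add1,r3:4,r4:Mul1
  c3: issue ADD r4<-Add2  regs: r0:8,r1:2,r2:Add1,r3:4,r4:Add2
  c4: issue SUB r3<-Add3  regs: r0:8,r1:2,r2:Add1,r3:Add3,r4:Add2
  c5: stall  regs: r0:8,r1:2,r2:Add1,r3:Add3,r4:Add2
  c6: CDB Mul1=8; stall  regs: r0:8,r1:2,r2:Add1,r3:Add3,r4:Add2
  c7: stall  regs: r0:8,r1:2,r2:Add1,r3:Add3,r4:Add2
  c8: stall  regs: r0:8,r1:2,r2:Add1,r3:Add3,r4:Add2
  c9: CDB Add1=10; issue ADD r2<-Add1  regs: r0:8,r1:2,r2:Add1,r3:Add3,r4:Add2
  c10: CDB Add2=12; issue ADD r2<-Add2  regs: r0:8,r1:2,r2:Add2,r3:Add3,r4:12
  c11: stall  regs: r0:8,r1:2,r2:Add2,r3:Add3,r4:12
  c12: stall  regs: r0:8,r1:2,r2:Add2,r3:Add3,r4:12

STATUS = TAG Add2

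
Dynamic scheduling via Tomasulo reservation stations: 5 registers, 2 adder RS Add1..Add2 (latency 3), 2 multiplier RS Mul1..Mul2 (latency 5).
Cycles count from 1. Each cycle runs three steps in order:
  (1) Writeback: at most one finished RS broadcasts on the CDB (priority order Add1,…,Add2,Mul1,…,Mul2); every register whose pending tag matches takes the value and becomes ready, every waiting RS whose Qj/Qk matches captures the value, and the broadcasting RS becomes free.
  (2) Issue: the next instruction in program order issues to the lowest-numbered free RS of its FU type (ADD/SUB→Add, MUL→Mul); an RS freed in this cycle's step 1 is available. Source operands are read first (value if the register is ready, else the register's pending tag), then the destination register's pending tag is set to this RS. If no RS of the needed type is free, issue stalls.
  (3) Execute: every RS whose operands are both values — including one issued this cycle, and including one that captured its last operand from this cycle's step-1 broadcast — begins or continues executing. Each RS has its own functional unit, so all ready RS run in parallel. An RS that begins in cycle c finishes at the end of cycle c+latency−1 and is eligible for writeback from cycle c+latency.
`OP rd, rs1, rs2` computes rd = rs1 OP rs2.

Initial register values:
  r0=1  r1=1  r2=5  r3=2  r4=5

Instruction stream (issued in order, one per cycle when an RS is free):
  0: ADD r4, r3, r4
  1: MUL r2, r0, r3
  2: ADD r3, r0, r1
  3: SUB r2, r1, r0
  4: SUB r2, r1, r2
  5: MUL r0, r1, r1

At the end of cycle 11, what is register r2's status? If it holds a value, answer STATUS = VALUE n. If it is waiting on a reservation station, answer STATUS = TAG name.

STATUS = VALUE 1

cycle 1: issue ADD r4<-Add1 // r0:1,r1:1,r2:5,r3:2,r4:Add1
cycle 2: issue MUL r2<-Mul1 // r0:1,r1:1,r2:Mul1,r3:2,r4:Add1
cycle 3: issue ADD r3<-Add2 // r0:1,r1:1,r2:Mul1,r3:Add2,r4:Add1
cycle 4: CDB Add1=7; issue SUB r2<-Add1 // r0:1,r1:1,r2:Add1,r3:Add2,r4:7
cycle 5: stall // r0:1,r1:1,r2:Add1,r3:Add2,r4:7
cycle 6: CDB Add2=2; issue SUB r2<-Add2 // r0:1,r1:1,r2:Add2,r3:2,r4:7
cycle 7: CDB Add1=0; issue MUL r0<-Mul2 // r0:Mul2,r1:1,r2:Add2,r3:2,r4:7
cycle 8: CDB Mul1=2 // r0:Mul2,r1:1,r2:Add2,r3:2,r4:7
cycle 9: - // r0:Mul2,r1:1,r2:Add2,r3:2,r4:7
cycle 10: CDB Add2=1 // r0:Mul2,r1:1,r2:1,r3:2,r4:7
cycle 11: - // r0:Mul2,r1:1,r2:1,r3:2,r4:7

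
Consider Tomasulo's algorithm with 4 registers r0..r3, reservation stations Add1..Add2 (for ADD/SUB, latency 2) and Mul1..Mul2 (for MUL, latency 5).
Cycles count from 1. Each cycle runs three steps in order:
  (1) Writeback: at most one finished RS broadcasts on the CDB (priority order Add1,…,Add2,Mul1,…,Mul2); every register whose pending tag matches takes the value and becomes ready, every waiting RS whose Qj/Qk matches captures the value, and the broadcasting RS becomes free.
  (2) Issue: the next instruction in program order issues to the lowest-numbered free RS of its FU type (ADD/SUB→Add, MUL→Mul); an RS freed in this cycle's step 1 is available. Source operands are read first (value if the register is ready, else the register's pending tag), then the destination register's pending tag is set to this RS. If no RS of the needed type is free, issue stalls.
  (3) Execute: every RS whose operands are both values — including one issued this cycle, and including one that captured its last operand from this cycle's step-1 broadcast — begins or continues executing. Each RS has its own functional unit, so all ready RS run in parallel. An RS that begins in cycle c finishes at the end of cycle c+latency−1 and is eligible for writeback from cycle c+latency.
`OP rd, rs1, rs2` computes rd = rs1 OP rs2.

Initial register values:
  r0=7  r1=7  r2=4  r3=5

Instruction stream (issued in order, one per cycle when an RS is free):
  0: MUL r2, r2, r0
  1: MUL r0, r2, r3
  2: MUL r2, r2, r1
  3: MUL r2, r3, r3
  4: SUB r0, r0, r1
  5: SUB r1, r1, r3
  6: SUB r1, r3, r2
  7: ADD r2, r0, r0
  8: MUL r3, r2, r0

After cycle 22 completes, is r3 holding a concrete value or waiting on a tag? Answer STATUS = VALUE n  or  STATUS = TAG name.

  c1: issue MUL r2<-Mul1  regs: r0:7,r1:7,r2:Mul1,r3:5
  c2: issue MUL r0<-Mul2  regs: r0:Mul2,r1:7,r2:Mul1,r3:5
  c3: stall  regs: r0:Mul2,r1:7,r2:Mul1,r3:5
  c4: stall  regs: r0:Mul2,r1:7,r2:Mul1,r3:5
  c5: stall  regs: r0:Mul2,r1:7,r2:Mul1,r3:5
  c6: CDB Mul1=28; issue MUL r2<-Mul1  regs: r0:Mul2,r1:7,r2:Mul1,r3:5
  c7: stall  regs: r0:Mul2,r1:7,r2:Mul1,r3:5
  c8: stall  regs: r0:Mul2,r1:7,r2:Mul1,r3:5
  c9: stall  regs: r0:Mul2,r1:7,r2:Mul1,r3:5
  c10: stall  regs: r0:Mul2,r1:7,r2:Mul1,r3:5
  c11: CDB Mul1=196; issue MUL r2<-Mul1  regs: r0:Mul2,r1:7,r2:Mul1,r3:5
  c12: CDB Mul2=140; issue SUB r0<-Add1  regs: r0:Add1,r1:7,r2:Mul1,r3:5
  c13: issue SUB r1<-Add2  regs: r0:Add1,r1:Add2,r2:Mul1,r3:5
  c14: CDB Add1=133; issue SUB r1<-Add1  regs: r0:133,r1:Add1,r2:Mul1,r3:5
  c15: CDB Add2=2; issue ADD r2<-Add2  regs: r0:133,r1:Add1,r2:Add2,r3:5
  c16: CDB Mul1=25; issue MUL r3<-Mul1  regs: r0:133,r1:Add1,r2:Add2,r3:Mul1
  c17: CDB Add2=266  regs: r0:133,r1:Add1,r2:266,r3:Mul1
  c18: CDB Add1=-20  regs: r0:133,r1:-20,r2:266,r3:Mul1
  c19: -  regs: r0:133,r1:-20,r2:266,r3:Mul1
  c20: -  regs: r0:133,r1:-20,r2:266,r3:Mul1
  c21: -  regs: r0:133,r1:-20,r2:266,r3:Mul1
  c22: CDB Mul1=35378  regs: r0:133,r1:-20,r2:266,r3:35378

STATUS = VALUE 35378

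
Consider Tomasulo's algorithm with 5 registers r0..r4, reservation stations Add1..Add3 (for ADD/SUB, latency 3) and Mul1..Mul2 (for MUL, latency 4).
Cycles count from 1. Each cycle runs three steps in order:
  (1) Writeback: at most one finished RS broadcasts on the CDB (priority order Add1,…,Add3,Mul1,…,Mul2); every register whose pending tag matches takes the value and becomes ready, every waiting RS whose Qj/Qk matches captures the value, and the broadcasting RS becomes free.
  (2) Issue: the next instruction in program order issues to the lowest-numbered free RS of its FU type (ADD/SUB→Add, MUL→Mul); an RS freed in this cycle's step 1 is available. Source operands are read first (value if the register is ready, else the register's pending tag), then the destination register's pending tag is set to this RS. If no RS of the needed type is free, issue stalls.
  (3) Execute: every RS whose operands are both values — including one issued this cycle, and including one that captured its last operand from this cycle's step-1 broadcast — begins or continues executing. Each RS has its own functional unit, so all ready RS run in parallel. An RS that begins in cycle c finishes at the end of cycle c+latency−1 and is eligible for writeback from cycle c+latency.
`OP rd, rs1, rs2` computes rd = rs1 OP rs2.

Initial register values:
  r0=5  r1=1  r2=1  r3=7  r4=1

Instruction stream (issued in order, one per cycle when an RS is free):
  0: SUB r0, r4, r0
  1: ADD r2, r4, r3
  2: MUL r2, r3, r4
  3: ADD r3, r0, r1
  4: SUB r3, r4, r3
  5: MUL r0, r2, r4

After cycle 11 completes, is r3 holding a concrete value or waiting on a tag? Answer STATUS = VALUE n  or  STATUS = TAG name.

  c1: issue SUB r0<-Add1  regs: r0:Add1,r1:1,r2:1,r3:7,r4:1
  c2: issue ADD r2<-Add2  regs: r0:Add1,r1:1,r2:Add2,r3:7,r4:1
  c3: issue MUL r2<-Mul1  regs: r0:Add1,r1:1,r2:Mul1,r3:7,r4:1
  c4: CDB Add1=-4; issue ADD r3<-Add1  regs: r0:-4,r1:1,r2:Mul1,r3:Add1,r4:1
  c5: CDB Add2=8; issue SUB r3<-Add2  regs: r0:-4,r1:1,r2:Mul1,r3:Add2,r4:1
  c6: issue MUL r0<-Mul2  regs: r0:Mul2,r1:1,r2:Mul1,r3:Add2,r4:1
  c7: CDB Add1=-3  regs: r0:Mul2,r1:1,r2:Mul1,r3:Add2,r4:1
  c8: CDB Mul1=7  regs: r0:Mul2,r1:1,r2:7,r3:Add2,r4:1
  c9: -  regs: r0:Mul2,r1:1,r2:7,r3:Add2,r4:1
  c10: CDB Add2=4  regs: r0:Mul2,r1:1,r2:7,r3:4,r4:1
  c11: -  regs: r0:Mul2,r1:1,r2:7,r3:4,r4:1

STATUS = VALUE 4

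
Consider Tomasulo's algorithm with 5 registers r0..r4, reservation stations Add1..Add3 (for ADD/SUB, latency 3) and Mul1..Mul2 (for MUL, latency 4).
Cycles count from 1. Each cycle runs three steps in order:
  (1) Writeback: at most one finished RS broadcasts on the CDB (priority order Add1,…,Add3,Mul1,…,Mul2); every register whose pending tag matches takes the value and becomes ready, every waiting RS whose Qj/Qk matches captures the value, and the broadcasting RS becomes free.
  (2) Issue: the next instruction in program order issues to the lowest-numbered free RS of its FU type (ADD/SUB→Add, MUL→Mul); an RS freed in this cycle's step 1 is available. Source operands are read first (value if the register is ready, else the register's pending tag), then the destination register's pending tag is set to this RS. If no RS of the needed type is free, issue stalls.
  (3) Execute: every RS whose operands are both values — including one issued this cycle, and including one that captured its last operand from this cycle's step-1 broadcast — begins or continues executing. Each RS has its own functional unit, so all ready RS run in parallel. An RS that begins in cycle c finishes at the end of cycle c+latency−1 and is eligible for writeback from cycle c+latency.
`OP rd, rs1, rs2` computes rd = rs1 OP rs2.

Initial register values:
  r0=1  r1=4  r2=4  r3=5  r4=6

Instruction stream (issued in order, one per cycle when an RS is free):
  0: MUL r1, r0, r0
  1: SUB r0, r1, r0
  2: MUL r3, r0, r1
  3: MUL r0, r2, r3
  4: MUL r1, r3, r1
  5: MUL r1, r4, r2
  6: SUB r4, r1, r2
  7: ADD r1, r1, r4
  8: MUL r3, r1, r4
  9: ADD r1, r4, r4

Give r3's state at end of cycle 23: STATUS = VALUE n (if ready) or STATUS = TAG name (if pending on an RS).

c1: issue MUL r1<-Mul1 | r0:1,r1:Mul1,r2:4,r3:5,r4:6
c2: issue SUB r0<-Add1 | r0:Add1,r1:Mul1,r2:4,r3:5,r4:6
c3: issue MUL r3<-Mul2 | r0:Add1,r1:Mul1,r2:4,r3:Mul2,r4:6
c4: stall | r0:Add1,r1:Mul1,r2:4,r3:Mul2,r4:6
c5: CDB Mul1=1; issue MUL r0<-Mul1 | r0:Mul1,r1:1,r2:4,r3:Mul2,r4:6
c6: stall | r0:Mul1,r1:1,r2:4,r3:Mul2,r4:6
c7: stall | r0:Mul1,r1:1,r2:4,r3:Mul2,r4:6
c8: CDB Add1=0; stall | r0:Mul1,r1:1,r2:4,r3:Mul2,r4:6
c9: stall | r0:Mul1,r1:1,r2:4,r3:Mul2,r4:6
c10: stall | r0:Mul1,r1:1,r2:4,r3:Mul2,r4:6
c11: stall | r0:Mul1,r1:1,r2:4,r3:Mul2,r4:6
c12: CDB Mul2=0; issue MUL r1<-Mul2 | r0:Mul1,r1:Mul2,r2:4,r3:0,r4:6
c13: stall | r0:Mul1,r1:Mul2,r2:4,r3:0,r4:6
c14: stall | r0:Mul1,r1:Mul2,r2:4,r3:0,r4:6
c15: stall | r0:Mul1,r1:Mul2,r2:4,r3:0,r4:6
c16: CDB Mul1=0; issue MUL r1<-Mul1 | r0:0,r1:Mul1,r2:4,r3:0,r4:6
c17: CDB Mul2=0; issue SUB r4<-Add1 | r0:0,r1:Mul1,r2:4,r3:0,r4:Add1
c18: issue ADD r1<-Add2 | r0:0,r1:Add2,r2:4,r3:0,r4:Add1
c19: issue MUL r3<-Mul2 | r0:0,r1:Add2,r2:4,r3:Mul2,r4:Add1
c20: CDB Mul1=24; issue ADD r1<-Add3 | r0:0,r1:Add3,r2:4,r3:Mul2,r4:Add1
c21: - | r0:0,r1:Add3,r2:4,r3:Mul2,r4:Add1
c22: - | r0:0,r1:Add3,r2:4,r3:Mul2,r4:Add1
c23: CDB Add1=20 | r0:0,r1:Add3,r2:4,r3:Mul2,r4:20

STATUS = TAG Mul2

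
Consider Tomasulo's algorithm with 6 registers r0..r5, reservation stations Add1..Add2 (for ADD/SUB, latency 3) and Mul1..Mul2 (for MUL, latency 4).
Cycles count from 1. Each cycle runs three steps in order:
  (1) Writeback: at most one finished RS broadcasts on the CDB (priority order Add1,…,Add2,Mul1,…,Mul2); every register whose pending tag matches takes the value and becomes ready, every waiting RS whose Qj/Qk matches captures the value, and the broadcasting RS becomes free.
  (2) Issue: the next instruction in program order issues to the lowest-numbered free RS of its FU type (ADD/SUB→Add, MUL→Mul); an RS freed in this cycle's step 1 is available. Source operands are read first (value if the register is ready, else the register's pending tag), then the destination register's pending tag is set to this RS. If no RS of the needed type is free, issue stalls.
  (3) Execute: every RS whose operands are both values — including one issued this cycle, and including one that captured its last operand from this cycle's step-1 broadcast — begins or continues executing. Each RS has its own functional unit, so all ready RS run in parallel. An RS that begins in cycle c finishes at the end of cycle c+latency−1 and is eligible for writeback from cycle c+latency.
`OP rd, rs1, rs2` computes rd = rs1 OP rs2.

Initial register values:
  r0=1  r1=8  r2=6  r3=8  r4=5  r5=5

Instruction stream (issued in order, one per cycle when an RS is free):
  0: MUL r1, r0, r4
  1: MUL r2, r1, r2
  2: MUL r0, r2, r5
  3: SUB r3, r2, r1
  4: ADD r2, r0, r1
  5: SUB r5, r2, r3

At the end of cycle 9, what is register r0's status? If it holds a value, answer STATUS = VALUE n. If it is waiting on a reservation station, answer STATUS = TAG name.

STATUS = TAG Mul1

  c1: issue MUL r1<-Mul1  regs: r0:1,r1:Mul1,r2:6,r3:8,r4:5,r5:5
  c2: issue MUL r2<-Mul2  regs: r0:1,r1:Mul1,r2:Mul2,r3:8,r4:5,r5:5
  c3: stall  regs: r0:1,r1:Mul1,r2:Mul2,r3:8,r4:5,r5:5
  c4: stall  regs: r0:1,r1:Mul1,r2:Mul2,r3:8,r4:5,r5:5
  c5: CDB Mul1=5; issue MUL r0<-Mul1  regs: r0:Mul1,r1:5,r2:Mul2,r3:8,r4:5,r5:5
  c6: issue SUB r3<-Add1  regs: r0:Mul1,r1:5,r2:Mul2,r3:Add1,r4:5,r5:5
  c7: issue ADD r2<-Add2  regs: r0:Mul1,r1:5,r2:Add2,r3:Add1,r4:5,r5:5
  c8: stall  regs: r0:Mul1,r1:5,r2:Add2,r3:Add1,r4:5,r5:5
  c9: CDB Mul2=30; stall  regs: r0:Mul1,r1:5,r2:Add2,r3:Add1,r4:5,r5:5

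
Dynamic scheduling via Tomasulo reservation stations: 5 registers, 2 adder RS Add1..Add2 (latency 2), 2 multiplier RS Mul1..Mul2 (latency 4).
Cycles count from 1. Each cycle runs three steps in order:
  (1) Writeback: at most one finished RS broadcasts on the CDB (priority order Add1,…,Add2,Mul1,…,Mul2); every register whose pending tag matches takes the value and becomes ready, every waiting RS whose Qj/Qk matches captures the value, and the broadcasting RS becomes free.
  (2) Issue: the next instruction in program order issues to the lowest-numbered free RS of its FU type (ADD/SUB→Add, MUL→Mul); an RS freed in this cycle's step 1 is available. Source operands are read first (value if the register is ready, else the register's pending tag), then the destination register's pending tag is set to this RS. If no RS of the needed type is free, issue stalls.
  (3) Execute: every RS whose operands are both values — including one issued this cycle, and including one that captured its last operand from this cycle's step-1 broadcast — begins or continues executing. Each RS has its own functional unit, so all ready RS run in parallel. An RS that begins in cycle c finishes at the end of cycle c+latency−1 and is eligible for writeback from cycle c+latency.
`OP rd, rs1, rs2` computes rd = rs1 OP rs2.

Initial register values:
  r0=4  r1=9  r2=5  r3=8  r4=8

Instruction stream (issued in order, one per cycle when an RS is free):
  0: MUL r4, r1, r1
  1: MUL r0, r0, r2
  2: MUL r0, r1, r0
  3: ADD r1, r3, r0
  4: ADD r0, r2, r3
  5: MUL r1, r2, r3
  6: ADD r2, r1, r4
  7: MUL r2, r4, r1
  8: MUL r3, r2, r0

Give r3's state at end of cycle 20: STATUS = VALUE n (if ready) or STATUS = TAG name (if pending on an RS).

c1: issue MUL r4<-Mul1 | r0:4,r1:9,r2:5,r3:8,r4:Mul1
c2: issue MUL r0<-Mul2 | r0:Mul2,r1:9,r2:5,r3:8,r4:Mul1
c3: stall | r0:Mul2,r1:9,r2:5,r3:8,r4:Mul1
c4: stall | r0:Mul2,r1:9,r2:5,r3:8,r4:Mul1
c5: CDB Mul1=81; issue MUL r0<-Mul1 | r0:Mul1,r1:9,r2:5,r3:8,r4:81
c6: CDB Mul2=20; issue ADD r1<-Add1 | r0:Mul1,r1:Add1,r2:5,r3:8,r4:81
c7: issue ADD r0<-Add2 | r0:Add2,r1:Add1,r2:5,r3:8,r4:81
c8: issue MUL r1<-Mul2 | r0:Add2,r1:Mul2,r2:5,r3:8,r4:81
c9: CDB Add2=13; issue ADD r2<-Add2 | r0:13,r1:Mul2,r2:Add2,r3:8,r4:81
c10: CDB Mul1=180; issue MUL r2<-Mul1 | r0:13,r1:Mul2,r2:Mul1,r3:8,r4:81
c11: stall | r0:13,r1:Mul2,r2:Mul1,r3:8,r4:81
c12: CDB Add1=188; stall | r0:13,r1:Mul2,r2:Mul1,r3:8,r4:81
c13: CDB Mul2=40; issue MUL r3<-Mul2 | r0:13,r1:40,r2:Mul1,r3:Mul2,r4:81
c14: - | r0:13,r1:40,r2:Mul1,r3:Mul2,r4:81
c15: CDB Add2=121 | r0:13,r1:40,r2:Mul1,r3:Mul2,r4:81
c16: - | r0:13,r1:40,r2:Mul1,r3:Mul2,r4:81
c17: CDB Mul1=3240 | r0:13,r1:40,r2:3240,r3:Mul2,r4:81
c18: - | r0:13,r1:40,r2:3240,r3:Mul2,r4:81
c19: - | r0:13,r1:40,r2:3240,r3:Mul2,r4:81
c20: - | r0:13,r1:40,r2:3240,r3:Mul2,r4:81

STATUS = TAG Mul2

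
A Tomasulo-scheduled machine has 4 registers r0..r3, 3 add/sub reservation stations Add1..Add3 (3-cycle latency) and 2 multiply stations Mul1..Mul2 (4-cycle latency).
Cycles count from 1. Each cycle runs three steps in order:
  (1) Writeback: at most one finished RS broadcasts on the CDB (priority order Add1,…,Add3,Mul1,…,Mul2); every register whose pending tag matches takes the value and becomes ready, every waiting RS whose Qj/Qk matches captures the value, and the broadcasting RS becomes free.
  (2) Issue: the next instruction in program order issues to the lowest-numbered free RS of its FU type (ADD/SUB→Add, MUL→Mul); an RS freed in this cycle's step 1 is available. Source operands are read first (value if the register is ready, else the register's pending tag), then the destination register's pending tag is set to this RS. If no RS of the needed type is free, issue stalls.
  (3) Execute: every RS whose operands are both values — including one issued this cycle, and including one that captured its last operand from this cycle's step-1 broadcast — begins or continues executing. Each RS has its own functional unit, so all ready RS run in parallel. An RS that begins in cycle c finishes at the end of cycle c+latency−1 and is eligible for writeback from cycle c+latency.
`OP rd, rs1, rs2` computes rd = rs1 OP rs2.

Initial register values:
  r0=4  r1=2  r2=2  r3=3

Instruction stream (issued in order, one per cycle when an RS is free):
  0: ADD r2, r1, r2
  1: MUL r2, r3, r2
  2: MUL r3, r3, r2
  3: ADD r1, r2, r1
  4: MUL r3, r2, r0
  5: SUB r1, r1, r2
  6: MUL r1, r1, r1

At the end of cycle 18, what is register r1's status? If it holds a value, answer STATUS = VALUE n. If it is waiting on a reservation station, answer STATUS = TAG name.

STATUS = VALUE 4

c1: issue ADD r2<-Add1 | r0:4,r1:2,r2:Add1,r3:3
c2: issue MUL r2<-Mul1 | r0:4,r1:2,r2:Mul1,r3:3
c3: issue MUL r3<-Mul2 | r0:4,r1:2,r2:Mul1,r3:Mul2
c4: CDB Add1=4; issue ADD r1<-Add1 | r0:4,r1:Add1,r2:Mul1,r3:Mul2
c5: stall | r0:4,r1:Add1,r2:Mul1,r3:Mul2
c6: stall | r0:4,r1:Add1,r2:Mul1,r3:Mul2
c7: stall | r0:4,r1:Add1,r2:Mul1,r3:Mul2
c8: CDB Mul1=12; issue MUL r3<-Mul1 | r0:4,r1:Add1,r2:12,r3:Mul1
c9: issue SUB r1<-Add2 | r0:4,r1:Add2,r2:12,r3:Mul1
c10: stall | r0:4,r1:Add2,r2:12,r3:Mul1
c11: CDB Add1=14; stall | r0:4,r1:Add2,r2:12,r3:Mul1
c12: CDB Mul1=48; issue MUL r1<-Mul1 | r0:4,r1:Mul1,r2:12,r3:48
c13: CDB Mul2=36 | r0:4,r1:Mul1,r2:12,r3:48
c14: CDB Add2=2 | r0:4,r1:Mul1,r2:12,r3:48
c15: - | r0:4,r1:Mul1,r2:12,r3:48
c16: - | r0:4,r1:Mul1,r2:12,r3:48
c17: - | r0:4,r1:Mul1,r2:12,r3:48
c18: CDB Mul1=4 | r0:4,r1:4,r2:12,r3:48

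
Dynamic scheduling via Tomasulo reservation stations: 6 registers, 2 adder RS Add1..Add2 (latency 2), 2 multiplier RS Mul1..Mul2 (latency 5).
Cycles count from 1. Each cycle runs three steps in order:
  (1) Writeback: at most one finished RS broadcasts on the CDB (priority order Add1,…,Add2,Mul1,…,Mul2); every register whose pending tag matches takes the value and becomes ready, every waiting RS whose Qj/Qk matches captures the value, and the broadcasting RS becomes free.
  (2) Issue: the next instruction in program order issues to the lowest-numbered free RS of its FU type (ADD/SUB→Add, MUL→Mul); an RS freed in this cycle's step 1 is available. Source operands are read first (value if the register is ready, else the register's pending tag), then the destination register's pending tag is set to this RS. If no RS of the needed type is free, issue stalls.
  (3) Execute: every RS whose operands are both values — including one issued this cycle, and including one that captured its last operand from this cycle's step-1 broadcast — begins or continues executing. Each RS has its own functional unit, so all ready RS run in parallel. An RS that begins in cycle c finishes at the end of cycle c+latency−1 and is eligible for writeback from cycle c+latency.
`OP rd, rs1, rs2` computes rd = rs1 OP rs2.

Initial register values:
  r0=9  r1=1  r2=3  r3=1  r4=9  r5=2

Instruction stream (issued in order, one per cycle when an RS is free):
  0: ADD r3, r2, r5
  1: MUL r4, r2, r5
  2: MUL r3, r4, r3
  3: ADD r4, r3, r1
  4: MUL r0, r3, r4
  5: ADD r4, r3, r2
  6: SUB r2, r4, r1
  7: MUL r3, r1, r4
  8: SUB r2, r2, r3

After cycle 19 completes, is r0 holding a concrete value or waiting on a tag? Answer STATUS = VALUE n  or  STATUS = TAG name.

  c1: issue ADD r3<-Add1  regs: r0:9,r1:1,r2:3,r3:Add1,r4:9,r5:2
  c2: issue MUL r4<-Mul1  regs: r0:9,r1:1,r2:3,r3:Add1,r4:Mul1,r5:2
  c3: CDB Add1=5; issue MUL r3<-Mul2  regs: r0:9,r1:1,r2:3,r3:Mul2,r4:Mul1,r5:2
  c4: issue ADD r4<-Add1  regs: r0:9,r1:1,r2:3,r3:Mul2,r4:Add1,r5:2
  c5: stall  regs: r0:9,r1:1,r2:3,r3:Mul2,r4:Add1,r5:2
  c6: stall  regs: r0:9,r1:1,r2:3,r3:Mul2,r4:Add1,r5:2
  c7: CDB Mul1=6; issue MUL r0<-Mul1  regs: r0:Mul1,r1:1,r2:3,r3:Mul2,r4:Add1,r5:2
  c8: issue ADD r4<-Add2  regs: r0:Mul1,r1:1,r2:3,r3:Mul2,r4:Add2,r5:2
  c9: stall  regs: r0:Mul1,r1:1,r2:3,r3:Mul2,r4:Add2,r5:2
  c10: stall  regs: r0:Mul1,r1:1,r2:3,r3:Mul2,r4:Add2,r5:2
  c11: stall  regs: r0:Mul1,r1:1,r2:3,r3:Mul2,r4:Add2,r5:2
  c12: CDB Mul2=30; stall  regs: r0:Mul1,r1:1,r2:3,r3:30,r4:Add2,r5:2
  c13: stall  regs: r0:Mul1,r1:1,r2:3,r3:30,r4:Add2,r5:2
  c14: CDB Add1=31; issue SUB r2<-Add1  regs: r0:Mul1,r1:1,r2:Add1,r3:30,r4:Add2,r5:2
  c15: CDB Add2=33; issue MUL r3<-Mul2  regs: r0:Mul1,r1:1,r2:Add1,r3:Mul2,r4:33,r5:2
  c16: issue SUB r2<-Add2  regs: r0:Mul1,r1:1,r2:Add2,r3:Mul2,r4:33,r5:2
  c17: CDB Add1=32  regs: r0:Mul1,r1:1,r2:Add2,r3:Mul2,r4:33,r5:2
  c18: -  regs: r0:Mul1,r1:1,r2:Add2,r3:Mul2,r4:33,r5:2
  c19: CDB Mul1=930  regs: r0:930,r1:1,r2:Add2,r3:Mul2,r4:33,r5:2

STATUS = VALUE 930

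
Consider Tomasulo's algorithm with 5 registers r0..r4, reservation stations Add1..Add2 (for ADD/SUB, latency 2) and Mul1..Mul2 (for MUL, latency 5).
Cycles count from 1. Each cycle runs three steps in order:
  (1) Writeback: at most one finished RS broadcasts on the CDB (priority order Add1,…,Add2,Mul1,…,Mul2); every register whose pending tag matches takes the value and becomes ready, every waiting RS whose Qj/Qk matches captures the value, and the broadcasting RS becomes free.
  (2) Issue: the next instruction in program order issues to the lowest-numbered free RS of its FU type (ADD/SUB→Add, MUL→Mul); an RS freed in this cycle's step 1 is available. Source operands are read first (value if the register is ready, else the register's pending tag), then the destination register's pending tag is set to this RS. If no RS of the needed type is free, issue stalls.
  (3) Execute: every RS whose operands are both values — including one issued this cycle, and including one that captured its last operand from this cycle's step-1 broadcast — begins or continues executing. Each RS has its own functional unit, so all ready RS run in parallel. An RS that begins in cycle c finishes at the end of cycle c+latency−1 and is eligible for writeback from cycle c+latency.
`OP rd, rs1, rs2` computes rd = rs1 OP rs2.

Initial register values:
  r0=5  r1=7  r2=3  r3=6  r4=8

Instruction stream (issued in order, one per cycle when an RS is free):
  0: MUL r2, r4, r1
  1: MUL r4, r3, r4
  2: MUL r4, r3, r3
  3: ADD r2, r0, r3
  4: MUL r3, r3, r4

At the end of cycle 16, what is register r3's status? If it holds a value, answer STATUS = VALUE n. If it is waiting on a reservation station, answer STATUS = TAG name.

c1: issue MUL r2<-Mul1 | r0:5,r1:7,r2:Mul1,r3:6,r4:8
c2: issue MUL r4<-Mul2 | r0:5,r1:7,r2:Mul1,r3:6,r4:Mul2
c3: stall | r0:5,r1:7,r2:Mul1,r3:6,r4:Mul2
c4: stall | r0:5,r1:7,r2:Mul1,r3:6,r4:Mul2
c5: stall | r0:5,r1:7,r2:Mul1,r3:6,r4:Mul2
c6: CDB Mul1=56; issue MUL r4<-Mul1 | r0:5,r1:7,r2:56,r3:6,r4:Mul1
c7: CDB Mul2=48; issue ADD r2<-Add1 | r0:5,r1:7,r2:Add1,r3:6,r4:Mul1
c8: issue MUL r3<-Mul2 | r0:5,r1:7,r2:Add1,r3:Mul2,r4:Mul1
c9: CDB Add1=11 | r0:5,r1:7,r2:11,r3:Mul2,r4:Mul1
c10: - | r0:5,r1:7,r2:11,r3:Mul2,r4:Mul1
c11: CDB Mul1=36 | r0:5,r1:7,r2:11,r3:Mul2,r4:36
c12: - | r0:5,r1:7,r2:11,r3:Mul2,r4:36
c13: - | r0:5,r1:7,r2:11,r3:Mul2,r4:36
c14: - | r0:5,r1:7,r2:11,r3:Mul2,r4:36
c15: - | r0:5,r1:7,r2:11,r3:Mul2,r4:36
c16: CDB Mul2=216 | r0:5,r1:7,r2:11,r3:216,r4:36

STATUS = VALUE 216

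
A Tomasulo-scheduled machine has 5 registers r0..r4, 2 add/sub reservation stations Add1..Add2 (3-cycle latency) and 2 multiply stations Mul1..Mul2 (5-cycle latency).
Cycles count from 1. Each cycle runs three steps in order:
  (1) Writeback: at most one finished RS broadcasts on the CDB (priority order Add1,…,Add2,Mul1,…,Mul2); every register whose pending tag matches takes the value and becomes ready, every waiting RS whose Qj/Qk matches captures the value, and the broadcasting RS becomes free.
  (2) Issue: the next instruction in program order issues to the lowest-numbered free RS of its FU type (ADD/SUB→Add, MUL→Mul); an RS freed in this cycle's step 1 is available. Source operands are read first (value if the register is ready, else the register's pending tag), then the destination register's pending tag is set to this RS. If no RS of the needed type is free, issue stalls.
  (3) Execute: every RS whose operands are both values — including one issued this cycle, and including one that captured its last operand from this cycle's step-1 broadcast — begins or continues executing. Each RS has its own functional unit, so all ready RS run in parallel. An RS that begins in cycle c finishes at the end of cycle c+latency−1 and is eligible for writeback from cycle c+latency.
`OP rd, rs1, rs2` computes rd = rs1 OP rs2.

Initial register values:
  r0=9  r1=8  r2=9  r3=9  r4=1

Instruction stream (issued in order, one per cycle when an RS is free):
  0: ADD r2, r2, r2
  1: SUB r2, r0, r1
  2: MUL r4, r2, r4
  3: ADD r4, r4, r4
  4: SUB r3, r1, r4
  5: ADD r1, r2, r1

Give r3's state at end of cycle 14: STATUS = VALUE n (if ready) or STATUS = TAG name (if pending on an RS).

  c1: issue ADD r2<-Add1  regs: r0:9,r1:8,r2:Add1,r3:9,r4:1
  c2: issue SUB r2<-Add2  regs: r0:9,r1:8,r2:Add2,r3:9,r4:1
  c3: issue MUL r4<-Mul1  regs: r0:9,r1:8,r2:Add2,r3:9,r4:Mul1
  c4: CDB Add1=18; issue ADD r4<-Add1  regs: r0:9,r1:8,r2:Add2,r3:9,r4:Add1
  c5: CDB Add2=1; issue SUB r3<-Add2  regs: r0:9,r1:8,r2:1,r3:Add2,r4:Add1
  c6: stall  regs: r0:9,r1:8,r2:1,r3:Add2,r4:Add1
  c7: stall  regs: r0:9,r1:8,r2:1,r3:Add2,r4:Add1
  c8: stall  regs: r0:9,r1:8,r2:1,r3:Add2,r4:Add1
  c9: stall  regs: r0:9,r1:8,r2:1,r3:Add2,r4:Add1
  c10: CDB Mul1=1; stall  regs: r0:9,r1:8,r2:1,r3:Add2,r4:Add1
  c11: stall  regs: r0:9,r1:8,r2:1,r3:Add2,r4:Add1
  c12: stall  regs: r0:9,r1:8,r2:1,r3:Add2,r4:Add1
  c13: CDB Add1=2; issue ADD r1<-Add1  regs: r0:9,r1:Add1,r2:1,r3:Add2,r4:2
  c14: -  regs: r0:9,r1:Add1,r2:1,r3:Add2,r4:2

STATUS = TAG Add2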